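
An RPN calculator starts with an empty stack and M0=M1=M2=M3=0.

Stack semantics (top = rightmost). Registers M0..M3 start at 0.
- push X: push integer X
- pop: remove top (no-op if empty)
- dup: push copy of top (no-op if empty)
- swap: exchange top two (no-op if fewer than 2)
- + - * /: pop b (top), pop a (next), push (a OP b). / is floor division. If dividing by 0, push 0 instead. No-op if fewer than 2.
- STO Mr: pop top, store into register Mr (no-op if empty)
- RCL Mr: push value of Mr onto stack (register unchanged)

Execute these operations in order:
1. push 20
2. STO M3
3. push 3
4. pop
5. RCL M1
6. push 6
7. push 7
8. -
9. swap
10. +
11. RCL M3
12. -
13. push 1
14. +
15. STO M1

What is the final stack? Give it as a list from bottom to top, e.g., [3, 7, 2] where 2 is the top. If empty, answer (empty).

After op 1 (push 20): stack=[20] mem=[0,0,0,0]
After op 2 (STO M3): stack=[empty] mem=[0,0,0,20]
After op 3 (push 3): stack=[3] mem=[0,0,0,20]
After op 4 (pop): stack=[empty] mem=[0,0,0,20]
After op 5 (RCL M1): stack=[0] mem=[0,0,0,20]
After op 6 (push 6): stack=[0,6] mem=[0,0,0,20]
After op 7 (push 7): stack=[0,6,7] mem=[0,0,0,20]
After op 8 (-): stack=[0,-1] mem=[0,0,0,20]
After op 9 (swap): stack=[-1,0] mem=[0,0,0,20]
After op 10 (+): stack=[-1] mem=[0,0,0,20]
After op 11 (RCL M3): stack=[-1,20] mem=[0,0,0,20]
After op 12 (-): stack=[-21] mem=[0,0,0,20]
After op 13 (push 1): stack=[-21,1] mem=[0,0,0,20]
After op 14 (+): stack=[-20] mem=[0,0,0,20]
After op 15 (STO M1): stack=[empty] mem=[0,-20,0,20]

Answer: (empty)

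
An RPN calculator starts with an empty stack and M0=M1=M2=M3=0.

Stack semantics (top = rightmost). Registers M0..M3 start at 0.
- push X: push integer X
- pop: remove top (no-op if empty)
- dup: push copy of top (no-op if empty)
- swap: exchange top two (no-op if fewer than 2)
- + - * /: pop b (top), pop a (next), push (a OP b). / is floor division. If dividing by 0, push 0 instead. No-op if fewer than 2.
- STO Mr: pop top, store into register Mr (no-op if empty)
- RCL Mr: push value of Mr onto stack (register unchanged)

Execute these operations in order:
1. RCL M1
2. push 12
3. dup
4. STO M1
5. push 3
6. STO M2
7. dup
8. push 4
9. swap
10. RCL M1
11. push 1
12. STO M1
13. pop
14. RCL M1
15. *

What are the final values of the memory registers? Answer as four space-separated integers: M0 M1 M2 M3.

Answer: 0 1 3 0

Derivation:
After op 1 (RCL M1): stack=[0] mem=[0,0,0,0]
After op 2 (push 12): stack=[0,12] mem=[0,0,0,0]
After op 3 (dup): stack=[0,12,12] mem=[0,0,0,0]
After op 4 (STO M1): stack=[0,12] mem=[0,12,0,0]
After op 5 (push 3): stack=[0,12,3] mem=[0,12,0,0]
After op 6 (STO M2): stack=[0,12] mem=[0,12,3,0]
After op 7 (dup): stack=[0,12,12] mem=[0,12,3,0]
After op 8 (push 4): stack=[0,12,12,4] mem=[0,12,3,0]
After op 9 (swap): stack=[0,12,4,12] mem=[0,12,3,0]
After op 10 (RCL M1): stack=[0,12,4,12,12] mem=[0,12,3,0]
After op 11 (push 1): stack=[0,12,4,12,12,1] mem=[0,12,3,0]
After op 12 (STO M1): stack=[0,12,4,12,12] mem=[0,1,3,0]
After op 13 (pop): stack=[0,12,4,12] mem=[0,1,3,0]
After op 14 (RCL M1): stack=[0,12,4,12,1] mem=[0,1,3,0]
After op 15 (*): stack=[0,12,4,12] mem=[0,1,3,0]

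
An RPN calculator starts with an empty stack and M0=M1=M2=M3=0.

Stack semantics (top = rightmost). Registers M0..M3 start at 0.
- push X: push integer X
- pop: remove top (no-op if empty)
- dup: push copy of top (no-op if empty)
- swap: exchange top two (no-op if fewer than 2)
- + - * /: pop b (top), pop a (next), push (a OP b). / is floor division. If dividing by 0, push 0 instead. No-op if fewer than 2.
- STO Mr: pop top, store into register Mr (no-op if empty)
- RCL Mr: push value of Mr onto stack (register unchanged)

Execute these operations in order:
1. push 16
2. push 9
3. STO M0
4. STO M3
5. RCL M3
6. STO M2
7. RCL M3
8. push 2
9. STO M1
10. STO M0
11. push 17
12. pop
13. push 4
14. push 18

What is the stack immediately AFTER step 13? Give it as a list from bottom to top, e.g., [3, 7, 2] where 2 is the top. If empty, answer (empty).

After op 1 (push 16): stack=[16] mem=[0,0,0,0]
After op 2 (push 9): stack=[16,9] mem=[0,0,0,0]
After op 3 (STO M0): stack=[16] mem=[9,0,0,0]
After op 4 (STO M3): stack=[empty] mem=[9,0,0,16]
After op 5 (RCL M3): stack=[16] mem=[9,0,0,16]
After op 6 (STO M2): stack=[empty] mem=[9,0,16,16]
After op 7 (RCL M3): stack=[16] mem=[9,0,16,16]
After op 8 (push 2): stack=[16,2] mem=[9,0,16,16]
After op 9 (STO M1): stack=[16] mem=[9,2,16,16]
After op 10 (STO M0): stack=[empty] mem=[16,2,16,16]
After op 11 (push 17): stack=[17] mem=[16,2,16,16]
After op 12 (pop): stack=[empty] mem=[16,2,16,16]
After op 13 (push 4): stack=[4] mem=[16,2,16,16]

[4]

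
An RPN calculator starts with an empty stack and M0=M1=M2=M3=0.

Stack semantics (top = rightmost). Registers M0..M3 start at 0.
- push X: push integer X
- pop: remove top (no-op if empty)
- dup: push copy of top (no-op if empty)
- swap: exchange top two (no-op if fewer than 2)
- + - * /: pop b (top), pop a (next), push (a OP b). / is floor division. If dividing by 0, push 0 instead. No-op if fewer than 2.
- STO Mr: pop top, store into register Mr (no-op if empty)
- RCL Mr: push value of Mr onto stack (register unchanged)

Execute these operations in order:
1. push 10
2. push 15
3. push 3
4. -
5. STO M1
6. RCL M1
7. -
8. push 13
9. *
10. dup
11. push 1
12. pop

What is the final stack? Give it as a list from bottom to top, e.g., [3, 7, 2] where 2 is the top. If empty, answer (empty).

Answer: [-26, -26]

Derivation:
After op 1 (push 10): stack=[10] mem=[0,0,0,0]
After op 2 (push 15): stack=[10,15] mem=[0,0,0,0]
After op 3 (push 3): stack=[10,15,3] mem=[0,0,0,0]
After op 4 (-): stack=[10,12] mem=[0,0,0,0]
After op 5 (STO M1): stack=[10] mem=[0,12,0,0]
After op 6 (RCL M1): stack=[10,12] mem=[0,12,0,0]
After op 7 (-): stack=[-2] mem=[0,12,0,0]
After op 8 (push 13): stack=[-2,13] mem=[0,12,0,0]
After op 9 (*): stack=[-26] mem=[0,12,0,0]
After op 10 (dup): stack=[-26,-26] mem=[0,12,0,0]
After op 11 (push 1): stack=[-26,-26,1] mem=[0,12,0,0]
After op 12 (pop): stack=[-26,-26] mem=[0,12,0,0]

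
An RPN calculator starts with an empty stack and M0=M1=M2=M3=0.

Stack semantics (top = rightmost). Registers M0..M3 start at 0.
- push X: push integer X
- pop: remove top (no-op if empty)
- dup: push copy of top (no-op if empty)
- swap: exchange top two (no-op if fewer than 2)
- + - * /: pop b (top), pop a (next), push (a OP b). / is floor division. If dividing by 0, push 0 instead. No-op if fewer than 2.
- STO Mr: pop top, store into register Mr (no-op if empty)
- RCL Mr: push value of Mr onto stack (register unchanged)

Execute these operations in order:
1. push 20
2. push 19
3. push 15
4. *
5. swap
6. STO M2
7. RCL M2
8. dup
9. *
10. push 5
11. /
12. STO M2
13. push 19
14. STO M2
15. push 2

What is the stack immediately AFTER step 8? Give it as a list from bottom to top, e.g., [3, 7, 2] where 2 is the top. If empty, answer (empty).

After op 1 (push 20): stack=[20] mem=[0,0,0,0]
After op 2 (push 19): stack=[20,19] mem=[0,0,0,0]
After op 3 (push 15): stack=[20,19,15] mem=[0,0,0,0]
After op 4 (*): stack=[20,285] mem=[0,0,0,0]
After op 5 (swap): stack=[285,20] mem=[0,0,0,0]
After op 6 (STO M2): stack=[285] mem=[0,0,20,0]
After op 7 (RCL M2): stack=[285,20] mem=[0,0,20,0]
After op 8 (dup): stack=[285,20,20] mem=[0,0,20,0]

[285, 20, 20]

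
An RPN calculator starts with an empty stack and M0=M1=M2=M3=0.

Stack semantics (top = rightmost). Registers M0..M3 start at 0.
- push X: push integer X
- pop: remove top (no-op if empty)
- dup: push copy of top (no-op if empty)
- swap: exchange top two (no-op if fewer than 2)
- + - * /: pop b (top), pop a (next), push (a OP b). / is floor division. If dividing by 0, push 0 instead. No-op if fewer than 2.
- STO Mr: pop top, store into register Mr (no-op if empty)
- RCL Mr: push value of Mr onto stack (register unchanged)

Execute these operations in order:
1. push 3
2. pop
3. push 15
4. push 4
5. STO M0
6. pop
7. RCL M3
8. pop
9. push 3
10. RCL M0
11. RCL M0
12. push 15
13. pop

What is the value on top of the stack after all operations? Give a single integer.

After op 1 (push 3): stack=[3] mem=[0,0,0,0]
After op 2 (pop): stack=[empty] mem=[0,0,0,0]
After op 3 (push 15): stack=[15] mem=[0,0,0,0]
After op 4 (push 4): stack=[15,4] mem=[0,0,0,0]
After op 5 (STO M0): stack=[15] mem=[4,0,0,0]
After op 6 (pop): stack=[empty] mem=[4,0,0,0]
After op 7 (RCL M3): stack=[0] mem=[4,0,0,0]
After op 8 (pop): stack=[empty] mem=[4,0,0,0]
After op 9 (push 3): stack=[3] mem=[4,0,0,0]
After op 10 (RCL M0): stack=[3,4] mem=[4,0,0,0]
After op 11 (RCL M0): stack=[3,4,4] mem=[4,0,0,0]
After op 12 (push 15): stack=[3,4,4,15] mem=[4,0,0,0]
After op 13 (pop): stack=[3,4,4] mem=[4,0,0,0]

Answer: 4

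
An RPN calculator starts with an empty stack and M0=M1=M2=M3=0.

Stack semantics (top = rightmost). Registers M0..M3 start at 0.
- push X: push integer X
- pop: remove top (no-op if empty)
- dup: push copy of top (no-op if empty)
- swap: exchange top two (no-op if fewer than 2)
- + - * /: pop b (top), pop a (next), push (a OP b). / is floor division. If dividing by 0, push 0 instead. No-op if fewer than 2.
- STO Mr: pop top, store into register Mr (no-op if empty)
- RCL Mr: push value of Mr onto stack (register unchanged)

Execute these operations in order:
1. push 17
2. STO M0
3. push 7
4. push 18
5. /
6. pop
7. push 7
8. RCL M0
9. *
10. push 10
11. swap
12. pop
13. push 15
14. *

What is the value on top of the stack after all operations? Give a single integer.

After op 1 (push 17): stack=[17] mem=[0,0,0,0]
After op 2 (STO M0): stack=[empty] mem=[17,0,0,0]
After op 3 (push 7): stack=[7] mem=[17,0,0,0]
After op 4 (push 18): stack=[7,18] mem=[17,0,0,0]
After op 5 (/): stack=[0] mem=[17,0,0,0]
After op 6 (pop): stack=[empty] mem=[17,0,0,0]
After op 7 (push 7): stack=[7] mem=[17,0,0,0]
After op 8 (RCL M0): stack=[7,17] mem=[17,0,0,0]
After op 9 (*): stack=[119] mem=[17,0,0,0]
After op 10 (push 10): stack=[119,10] mem=[17,0,0,0]
After op 11 (swap): stack=[10,119] mem=[17,0,0,0]
After op 12 (pop): stack=[10] mem=[17,0,0,0]
After op 13 (push 15): stack=[10,15] mem=[17,0,0,0]
After op 14 (*): stack=[150] mem=[17,0,0,0]

Answer: 150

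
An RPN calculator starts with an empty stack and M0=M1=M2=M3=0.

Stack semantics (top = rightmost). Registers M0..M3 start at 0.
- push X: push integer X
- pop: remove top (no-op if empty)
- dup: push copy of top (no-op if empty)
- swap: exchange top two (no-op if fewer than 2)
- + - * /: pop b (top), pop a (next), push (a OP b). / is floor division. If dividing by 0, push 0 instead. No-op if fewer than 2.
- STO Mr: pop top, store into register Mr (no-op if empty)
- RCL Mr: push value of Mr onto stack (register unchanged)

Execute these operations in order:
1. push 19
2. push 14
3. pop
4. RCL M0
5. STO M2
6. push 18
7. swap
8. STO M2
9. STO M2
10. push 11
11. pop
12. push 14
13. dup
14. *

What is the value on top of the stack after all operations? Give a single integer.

After op 1 (push 19): stack=[19] mem=[0,0,0,0]
After op 2 (push 14): stack=[19,14] mem=[0,0,0,0]
After op 3 (pop): stack=[19] mem=[0,0,0,0]
After op 4 (RCL M0): stack=[19,0] mem=[0,0,0,0]
After op 5 (STO M2): stack=[19] mem=[0,0,0,0]
After op 6 (push 18): stack=[19,18] mem=[0,0,0,0]
After op 7 (swap): stack=[18,19] mem=[0,0,0,0]
After op 8 (STO M2): stack=[18] mem=[0,0,19,0]
After op 9 (STO M2): stack=[empty] mem=[0,0,18,0]
After op 10 (push 11): stack=[11] mem=[0,0,18,0]
After op 11 (pop): stack=[empty] mem=[0,0,18,0]
After op 12 (push 14): stack=[14] mem=[0,0,18,0]
After op 13 (dup): stack=[14,14] mem=[0,0,18,0]
After op 14 (*): stack=[196] mem=[0,0,18,0]

Answer: 196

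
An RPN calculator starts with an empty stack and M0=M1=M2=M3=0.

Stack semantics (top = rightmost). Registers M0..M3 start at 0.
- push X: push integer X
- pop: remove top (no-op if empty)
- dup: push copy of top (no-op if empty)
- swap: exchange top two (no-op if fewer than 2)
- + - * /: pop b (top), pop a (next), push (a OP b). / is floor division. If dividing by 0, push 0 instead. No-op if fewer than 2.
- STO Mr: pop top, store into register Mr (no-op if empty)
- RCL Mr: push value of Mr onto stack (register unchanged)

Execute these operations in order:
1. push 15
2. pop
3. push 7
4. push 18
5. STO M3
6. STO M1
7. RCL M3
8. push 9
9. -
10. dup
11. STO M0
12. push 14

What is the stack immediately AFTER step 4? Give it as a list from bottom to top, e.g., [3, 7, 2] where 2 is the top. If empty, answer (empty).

After op 1 (push 15): stack=[15] mem=[0,0,0,0]
After op 2 (pop): stack=[empty] mem=[0,0,0,0]
After op 3 (push 7): stack=[7] mem=[0,0,0,0]
After op 4 (push 18): stack=[7,18] mem=[0,0,0,0]

[7, 18]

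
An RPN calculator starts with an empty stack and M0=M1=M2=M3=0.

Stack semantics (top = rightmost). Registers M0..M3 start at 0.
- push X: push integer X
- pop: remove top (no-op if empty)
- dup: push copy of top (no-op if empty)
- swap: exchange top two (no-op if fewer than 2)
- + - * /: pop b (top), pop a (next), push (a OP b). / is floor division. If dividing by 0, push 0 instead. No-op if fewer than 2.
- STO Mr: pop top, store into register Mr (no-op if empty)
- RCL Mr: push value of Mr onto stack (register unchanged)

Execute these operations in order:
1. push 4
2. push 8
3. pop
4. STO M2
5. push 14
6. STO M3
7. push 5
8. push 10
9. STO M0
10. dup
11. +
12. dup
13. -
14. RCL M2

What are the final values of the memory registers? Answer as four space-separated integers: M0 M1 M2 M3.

Answer: 10 0 4 14

Derivation:
After op 1 (push 4): stack=[4] mem=[0,0,0,0]
After op 2 (push 8): stack=[4,8] mem=[0,0,0,0]
After op 3 (pop): stack=[4] mem=[0,0,0,0]
After op 4 (STO M2): stack=[empty] mem=[0,0,4,0]
After op 5 (push 14): stack=[14] mem=[0,0,4,0]
After op 6 (STO M3): stack=[empty] mem=[0,0,4,14]
After op 7 (push 5): stack=[5] mem=[0,0,4,14]
After op 8 (push 10): stack=[5,10] mem=[0,0,4,14]
After op 9 (STO M0): stack=[5] mem=[10,0,4,14]
After op 10 (dup): stack=[5,5] mem=[10,0,4,14]
After op 11 (+): stack=[10] mem=[10,0,4,14]
After op 12 (dup): stack=[10,10] mem=[10,0,4,14]
After op 13 (-): stack=[0] mem=[10,0,4,14]
After op 14 (RCL M2): stack=[0,4] mem=[10,0,4,14]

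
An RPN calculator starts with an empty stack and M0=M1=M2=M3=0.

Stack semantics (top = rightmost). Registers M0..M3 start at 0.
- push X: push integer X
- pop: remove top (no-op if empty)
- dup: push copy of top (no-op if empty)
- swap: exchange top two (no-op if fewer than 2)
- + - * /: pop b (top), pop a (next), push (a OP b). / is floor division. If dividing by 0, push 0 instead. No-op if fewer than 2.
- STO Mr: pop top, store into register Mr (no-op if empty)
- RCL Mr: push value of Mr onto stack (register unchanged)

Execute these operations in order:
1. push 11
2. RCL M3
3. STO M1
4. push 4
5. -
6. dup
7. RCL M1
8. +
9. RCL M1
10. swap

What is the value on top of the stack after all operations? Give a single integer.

Answer: 7

Derivation:
After op 1 (push 11): stack=[11] mem=[0,0,0,0]
After op 2 (RCL M3): stack=[11,0] mem=[0,0,0,0]
After op 3 (STO M1): stack=[11] mem=[0,0,0,0]
After op 4 (push 4): stack=[11,4] mem=[0,0,0,0]
After op 5 (-): stack=[7] mem=[0,0,0,0]
After op 6 (dup): stack=[7,7] mem=[0,0,0,0]
After op 7 (RCL M1): stack=[7,7,0] mem=[0,0,0,0]
After op 8 (+): stack=[7,7] mem=[0,0,0,0]
After op 9 (RCL M1): stack=[7,7,0] mem=[0,0,0,0]
After op 10 (swap): stack=[7,0,7] mem=[0,0,0,0]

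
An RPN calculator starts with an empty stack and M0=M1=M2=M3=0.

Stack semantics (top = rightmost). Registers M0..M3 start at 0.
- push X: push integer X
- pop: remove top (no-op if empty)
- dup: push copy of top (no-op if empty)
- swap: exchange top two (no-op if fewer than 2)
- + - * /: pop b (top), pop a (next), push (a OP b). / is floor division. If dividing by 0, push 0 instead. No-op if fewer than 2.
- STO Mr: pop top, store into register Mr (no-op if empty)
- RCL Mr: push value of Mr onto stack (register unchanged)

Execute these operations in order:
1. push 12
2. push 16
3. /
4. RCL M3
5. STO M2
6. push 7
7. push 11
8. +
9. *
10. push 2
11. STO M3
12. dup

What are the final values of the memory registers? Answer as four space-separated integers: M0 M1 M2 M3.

Answer: 0 0 0 2

Derivation:
After op 1 (push 12): stack=[12] mem=[0,0,0,0]
After op 2 (push 16): stack=[12,16] mem=[0,0,0,0]
After op 3 (/): stack=[0] mem=[0,0,0,0]
After op 4 (RCL M3): stack=[0,0] mem=[0,0,0,0]
After op 5 (STO M2): stack=[0] mem=[0,0,0,0]
After op 6 (push 7): stack=[0,7] mem=[0,0,0,0]
After op 7 (push 11): stack=[0,7,11] mem=[0,0,0,0]
After op 8 (+): stack=[0,18] mem=[0,0,0,0]
After op 9 (*): stack=[0] mem=[0,0,0,0]
After op 10 (push 2): stack=[0,2] mem=[0,0,0,0]
After op 11 (STO M3): stack=[0] mem=[0,0,0,2]
After op 12 (dup): stack=[0,0] mem=[0,0,0,2]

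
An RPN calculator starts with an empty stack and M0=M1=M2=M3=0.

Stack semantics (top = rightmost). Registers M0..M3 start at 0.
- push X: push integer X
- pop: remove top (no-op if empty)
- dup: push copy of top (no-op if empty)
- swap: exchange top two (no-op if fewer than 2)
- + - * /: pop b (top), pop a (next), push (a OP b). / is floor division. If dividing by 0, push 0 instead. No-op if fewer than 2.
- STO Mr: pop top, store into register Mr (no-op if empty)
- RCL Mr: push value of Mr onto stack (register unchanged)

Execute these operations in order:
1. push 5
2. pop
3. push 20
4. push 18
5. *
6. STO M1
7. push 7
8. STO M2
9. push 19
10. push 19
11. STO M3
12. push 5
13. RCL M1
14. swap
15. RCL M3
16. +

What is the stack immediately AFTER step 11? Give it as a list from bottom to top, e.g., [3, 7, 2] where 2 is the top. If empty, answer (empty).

After op 1 (push 5): stack=[5] mem=[0,0,0,0]
After op 2 (pop): stack=[empty] mem=[0,0,0,0]
After op 3 (push 20): stack=[20] mem=[0,0,0,0]
After op 4 (push 18): stack=[20,18] mem=[0,0,0,0]
After op 5 (*): stack=[360] mem=[0,0,0,0]
After op 6 (STO M1): stack=[empty] mem=[0,360,0,0]
After op 7 (push 7): stack=[7] mem=[0,360,0,0]
After op 8 (STO M2): stack=[empty] mem=[0,360,7,0]
After op 9 (push 19): stack=[19] mem=[0,360,7,0]
After op 10 (push 19): stack=[19,19] mem=[0,360,7,0]
After op 11 (STO M3): stack=[19] mem=[0,360,7,19]

[19]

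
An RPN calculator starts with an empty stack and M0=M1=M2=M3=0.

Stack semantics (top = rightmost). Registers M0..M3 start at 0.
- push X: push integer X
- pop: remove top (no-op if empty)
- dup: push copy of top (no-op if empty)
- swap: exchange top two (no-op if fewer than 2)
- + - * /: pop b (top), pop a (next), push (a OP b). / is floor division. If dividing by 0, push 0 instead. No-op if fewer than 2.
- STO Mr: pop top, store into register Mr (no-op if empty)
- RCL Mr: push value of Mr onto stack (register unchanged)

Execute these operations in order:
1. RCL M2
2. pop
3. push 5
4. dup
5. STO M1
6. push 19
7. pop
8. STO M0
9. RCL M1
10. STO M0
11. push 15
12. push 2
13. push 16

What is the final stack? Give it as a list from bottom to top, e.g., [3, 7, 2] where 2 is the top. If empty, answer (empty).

Answer: [15, 2, 16]

Derivation:
After op 1 (RCL M2): stack=[0] mem=[0,0,0,0]
After op 2 (pop): stack=[empty] mem=[0,0,0,0]
After op 3 (push 5): stack=[5] mem=[0,0,0,0]
After op 4 (dup): stack=[5,5] mem=[0,0,0,0]
After op 5 (STO M1): stack=[5] mem=[0,5,0,0]
After op 6 (push 19): stack=[5,19] mem=[0,5,0,0]
After op 7 (pop): stack=[5] mem=[0,5,0,0]
After op 8 (STO M0): stack=[empty] mem=[5,5,0,0]
After op 9 (RCL M1): stack=[5] mem=[5,5,0,0]
After op 10 (STO M0): stack=[empty] mem=[5,5,0,0]
After op 11 (push 15): stack=[15] mem=[5,5,0,0]
After op 12 (push 2): stack=[15,2] mem=[5,5,0,0]
After op 13 (push 16): stack=[15,2,16] mem=[5,5,0,0]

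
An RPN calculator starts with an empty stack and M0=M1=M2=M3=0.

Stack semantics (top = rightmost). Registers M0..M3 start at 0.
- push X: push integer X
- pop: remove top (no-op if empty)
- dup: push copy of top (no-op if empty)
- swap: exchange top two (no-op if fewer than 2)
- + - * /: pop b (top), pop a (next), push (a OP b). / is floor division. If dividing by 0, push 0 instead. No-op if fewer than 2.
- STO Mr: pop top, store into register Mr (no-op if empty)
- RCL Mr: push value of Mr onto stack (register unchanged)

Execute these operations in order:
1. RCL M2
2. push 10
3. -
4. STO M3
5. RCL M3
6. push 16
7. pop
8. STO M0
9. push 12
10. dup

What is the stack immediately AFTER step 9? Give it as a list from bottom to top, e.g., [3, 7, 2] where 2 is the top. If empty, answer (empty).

After op 1 (RCL M2): stack=[0] mem=[0,0,0,0]
After op 2 (push 10): stack=[0,10] mem=[0,0,0,0]
After op 3 (-): stack=[-10] mem=[0,0,0,0]
After op 4 (STO M3): stack=[empty] mem=[0,0,0,-10]
After op 5 (RCL M3): stack=[-10] mem=[0,0,0,-10]
After op 6 (push 16): stack=[-10,16] mem=[0,0,0,-10]
After op 7 (pop): stack=[-10] mem=[0,0,0,-10]
After op 8 (STO M0): stack=[empty] mem=[-10,0,0,-10]
After op 9 (push 12): stack=[12] mem=[-10,0,0,-10]

[12]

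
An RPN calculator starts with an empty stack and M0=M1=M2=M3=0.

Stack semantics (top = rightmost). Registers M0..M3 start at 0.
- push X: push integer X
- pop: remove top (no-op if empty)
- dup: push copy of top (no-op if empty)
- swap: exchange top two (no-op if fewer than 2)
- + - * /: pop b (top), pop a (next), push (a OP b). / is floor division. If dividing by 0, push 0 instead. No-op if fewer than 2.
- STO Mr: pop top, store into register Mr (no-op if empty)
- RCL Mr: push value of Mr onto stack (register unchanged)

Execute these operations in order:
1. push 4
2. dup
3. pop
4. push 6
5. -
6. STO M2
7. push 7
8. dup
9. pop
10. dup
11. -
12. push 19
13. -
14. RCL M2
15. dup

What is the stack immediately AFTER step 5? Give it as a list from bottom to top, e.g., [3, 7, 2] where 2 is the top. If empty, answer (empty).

After op 1 (push 4): stack=[4] mem=[0,0,0,0]
After op 2 (dup): stack=[4,4] mem=[0,0,0,0]
After op 3 (pop): stack=[4] mem=[0,0,0,0]
After op 4 (push 6): stack=[4,6] mem=[0,0,0,0]
After op 5 (-): stack=[-2] mem=[0,0,0,0]

[-2]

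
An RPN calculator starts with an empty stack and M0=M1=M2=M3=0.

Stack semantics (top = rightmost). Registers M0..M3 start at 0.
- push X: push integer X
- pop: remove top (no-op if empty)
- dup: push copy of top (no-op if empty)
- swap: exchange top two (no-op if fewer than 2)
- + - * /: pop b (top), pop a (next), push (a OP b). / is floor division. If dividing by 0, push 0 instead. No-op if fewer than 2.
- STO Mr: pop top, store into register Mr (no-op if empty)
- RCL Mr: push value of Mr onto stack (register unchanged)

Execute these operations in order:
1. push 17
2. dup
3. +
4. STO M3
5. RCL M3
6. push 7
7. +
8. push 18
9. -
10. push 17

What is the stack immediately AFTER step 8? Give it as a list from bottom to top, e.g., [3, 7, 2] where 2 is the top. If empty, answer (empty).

After op 1 (push 17): stack=[17] mem=[0,0,0,0]
After op 2 (dup): stack=[17,17] mem=[0,0,0,0]
After op 3 (+): stack=[34] mem=[0,0,0,0]
After op 4 (STO M3): stack=[empty] mem=[0,0,0,34]
After op 5 (RCL M3): stack=[34] mem=[0,0,0,34]
After op 6 (push 7): stack=[34,7] mem=[0,0,0,34]
After op 7 (+): stack=[41] mem=[0,0,0,34]
After op 8 (push 18): stack=[41,18] mem=[0,0,0,34]

[41, 18]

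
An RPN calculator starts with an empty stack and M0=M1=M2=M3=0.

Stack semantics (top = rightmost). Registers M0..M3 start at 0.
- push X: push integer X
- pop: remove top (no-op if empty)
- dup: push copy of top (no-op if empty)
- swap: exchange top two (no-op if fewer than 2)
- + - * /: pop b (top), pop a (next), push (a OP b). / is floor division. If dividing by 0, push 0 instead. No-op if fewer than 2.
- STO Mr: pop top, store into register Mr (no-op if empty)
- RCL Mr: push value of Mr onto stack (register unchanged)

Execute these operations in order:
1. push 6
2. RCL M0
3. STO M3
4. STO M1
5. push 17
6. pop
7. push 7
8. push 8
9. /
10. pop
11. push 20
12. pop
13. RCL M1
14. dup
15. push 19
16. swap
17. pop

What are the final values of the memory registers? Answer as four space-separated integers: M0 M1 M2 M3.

After op 1 (push 6): stack=[6] mem=[0,0,0,0]
After op 2 (RCL M0): stack=[6,0] mem=[0,0,0,0]
After op 3 (STO M3): stack=[6] mem=[0,0,0,0]
After op 4 (STO M1): stack=[empty] mem=[0,6,0,0]
After op 5 (push 17): stack=[17] mem=[0,6,0,0]
After op 6 (pop): stack=[empty] mem=[0,6,0,0]
After op 7 (push 7): stack=[7] mem=[0,6,0,0]
After op 8 (push 8): stack=[7,8] mem=[0,6,0,0]
After op 9 (/): stack=[0] mem=[0,6,0,0]
After op 10 (pop): stack=[empty] mem=[0,6,0,0]
After op 11 (push 20): stack=[20] mem=[0,6,0,0]
After op 12 (pop): stack=[empty] mem=[0,6,0,0]
After op 13 (RCL M1): stack=[6] mem=[0,6,0,0]
After op 14 (dup): stack=[6,6] mem=[0,6,0,0]
After op 15 (push 19): stack=[6,6,19] mem=[0,6,0,0]
After op 16 (swap): stack=[6,19,6] mem=[0,6,0,0]
After op 17 (pop): stack=[6,19] mem=[0,6,0,0]

Answer: 0 6 0 0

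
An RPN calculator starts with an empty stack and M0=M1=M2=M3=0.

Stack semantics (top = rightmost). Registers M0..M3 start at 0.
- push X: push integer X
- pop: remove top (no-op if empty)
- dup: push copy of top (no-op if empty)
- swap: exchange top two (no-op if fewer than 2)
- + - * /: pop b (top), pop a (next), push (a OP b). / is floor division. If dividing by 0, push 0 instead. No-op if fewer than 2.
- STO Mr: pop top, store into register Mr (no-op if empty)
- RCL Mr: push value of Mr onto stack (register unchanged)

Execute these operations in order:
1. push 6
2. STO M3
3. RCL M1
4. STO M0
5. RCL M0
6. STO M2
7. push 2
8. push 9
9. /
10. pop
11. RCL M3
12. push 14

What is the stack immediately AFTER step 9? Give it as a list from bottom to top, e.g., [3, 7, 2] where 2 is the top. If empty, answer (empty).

After op 1 (push 6): stack=[6] mem=[0,0,0,0]
After op 2 (STO M3): stack=[empty] mem=[0,0,0,6]
After op 3 (RCL M1): stack=[0] mem=[0,0,0,6]
After op 4 (STO M0): stack=[empty] mem=[0,0,0,6]
After op 5 (RCL M0): stack=[0] mem=[0,0,0,6]
After op 6 (STO M2): stack=[empty] mem=[0,0,0,6]
After op 7 (push 2): stack=[2] mem=[0,0,0,6]
After op 8 (push 9): stack=[2,9] mem=[0,0,0,6]
After op 9 (/): stack=[0] mem=[0,0,0,6]

[0]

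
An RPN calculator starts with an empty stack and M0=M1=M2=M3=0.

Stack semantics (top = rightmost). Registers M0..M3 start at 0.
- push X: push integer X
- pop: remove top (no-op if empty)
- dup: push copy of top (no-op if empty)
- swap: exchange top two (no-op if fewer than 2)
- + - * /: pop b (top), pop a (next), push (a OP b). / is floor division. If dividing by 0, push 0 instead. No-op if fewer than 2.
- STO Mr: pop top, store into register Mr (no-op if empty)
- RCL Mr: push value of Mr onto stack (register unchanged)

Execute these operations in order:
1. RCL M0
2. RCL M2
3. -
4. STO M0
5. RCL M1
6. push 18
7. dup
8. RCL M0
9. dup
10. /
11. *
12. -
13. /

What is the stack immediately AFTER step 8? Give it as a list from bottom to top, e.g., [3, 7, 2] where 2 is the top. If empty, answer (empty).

After op 1 (RCL M0): stack=[0] mem=[0,0,0,0]
After op 2 (RCL M2): stack=[0,0] mem=[0,0,0,0]
After op 3 (-): stack=[0] mem=[0,0,0,0]
After op 4 (STO M0): stack=[empty] mem=[0,0,0,0]
After op 5 (RCL M1): stack=[0] mem=[0,0,0,0]
After op 6 (push 18): stack=[0,18] mem=[0,0,0,0]
After op 7 (dup): stack=[0,18,18] mem=[0,0,0,0]
After op 8 (RCL M0): stack=[0,18,18,0] mem=[0,0,0,0]

[0, 18, 18, 0]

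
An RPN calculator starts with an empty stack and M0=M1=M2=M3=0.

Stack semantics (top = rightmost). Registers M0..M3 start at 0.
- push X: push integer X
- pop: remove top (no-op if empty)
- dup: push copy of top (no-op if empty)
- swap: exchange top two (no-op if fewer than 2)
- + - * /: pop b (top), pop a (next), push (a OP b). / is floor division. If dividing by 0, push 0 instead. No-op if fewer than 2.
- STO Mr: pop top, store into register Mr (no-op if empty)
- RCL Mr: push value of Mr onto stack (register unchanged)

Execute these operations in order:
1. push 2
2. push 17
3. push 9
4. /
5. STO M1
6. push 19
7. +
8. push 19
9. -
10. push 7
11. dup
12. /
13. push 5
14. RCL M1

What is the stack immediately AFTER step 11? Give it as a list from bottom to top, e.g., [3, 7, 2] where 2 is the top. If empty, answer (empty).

After op 1 (push 2): stack=[2] mem=[0,0,0,0]
After op 2 (push 17): stack=[2,17] mem=[0,0,0,0]
After op 3 (push 9): stack=[2,17,9] mem=[0,0,0,0]
After op 4 (/): stack=[2,1] mem=[0,0,0,0]
After op 5 (STO M1): stack=[2] mem=[0,1,0,0]
After op 6 (push 19): stack=[2,19] mem=[0,1,0,0]
After op 7 (+): stack=[21] mem=[0,1,0,0]
After op 8 (push 19): stack=[21,19] mem=[0,1,0,0]
After op 9 (-): stack=[2] mem=[0,1,0,0]
After op 10 (push 7): stack=[2,7] mem=[0,1,0,0]
After op 11 (dup): stack=[2,7,7] mem=[0,1,0,0]

[2, 7, 7]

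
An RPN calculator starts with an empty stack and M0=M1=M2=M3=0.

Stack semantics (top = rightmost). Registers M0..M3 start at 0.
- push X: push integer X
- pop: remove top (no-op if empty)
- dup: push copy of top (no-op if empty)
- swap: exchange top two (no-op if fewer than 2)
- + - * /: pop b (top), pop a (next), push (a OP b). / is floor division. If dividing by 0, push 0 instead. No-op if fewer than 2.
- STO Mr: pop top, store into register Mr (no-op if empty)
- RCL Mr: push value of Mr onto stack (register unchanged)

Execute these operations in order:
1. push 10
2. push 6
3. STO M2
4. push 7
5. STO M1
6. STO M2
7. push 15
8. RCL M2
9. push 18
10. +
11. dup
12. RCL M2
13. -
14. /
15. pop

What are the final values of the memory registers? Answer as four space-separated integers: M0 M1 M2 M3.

Answer: 0 7 10 0

Derivation:
After op 1 (push 10): stack=[10] mem=[0,0,0,0]
After op 2 (push 6): stack=[10,6] mem=[0,0,0,0]
After op 3 (STO M2): stack=[10] mem=[0,0,6,0]
After op 4 (push 7): stack=[10,7] mem=[0,0,6,0]
After op 5 (STO M1): stack=[10] mem=[0,7,6,0]
After op 6 (STO M2): stack=[empty] mem=[0,7,10,0]
After op 7 (push 15): stack=[15] mem=[0,7,10,0]
After op 8 (RCL M2): stack=[15,10] mem=[0,7,10,0]
After op 9 (push 18): stack=[15,10,18] mem=[0,7,10,0]
After op 10 (+): stack=[15,28] mem=[0,7,10,0]
After op 11 (dup): stack=[15,28,28] mem=[0,7,10,0]
After op 12 (RCL M2): stack=[15,28,28,10] mem=[0,7,10,0]
After op 13 (-): stack=[15,28,18] mem=[0,7,10,0]
After op 14 (/): stack=[15,1] mem=[0,7,10,0]
After op 15 (pop): stack=[15] mem=[0,7,10,0]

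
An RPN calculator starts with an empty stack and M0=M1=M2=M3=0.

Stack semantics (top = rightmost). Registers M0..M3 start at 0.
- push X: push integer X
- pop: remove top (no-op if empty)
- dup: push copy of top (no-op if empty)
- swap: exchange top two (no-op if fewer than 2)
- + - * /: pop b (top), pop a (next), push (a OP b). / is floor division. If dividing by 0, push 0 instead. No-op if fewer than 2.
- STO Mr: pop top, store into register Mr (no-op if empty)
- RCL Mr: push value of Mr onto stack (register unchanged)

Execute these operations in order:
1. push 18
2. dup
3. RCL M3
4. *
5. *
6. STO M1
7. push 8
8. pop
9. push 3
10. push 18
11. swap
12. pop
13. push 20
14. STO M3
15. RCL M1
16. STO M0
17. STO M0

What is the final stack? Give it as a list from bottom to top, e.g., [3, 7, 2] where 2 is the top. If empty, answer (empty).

After op 1 (push 18): stack=[18] mem=[0,0,0,0]
After op 2 (dup): stack=[18,18] mem=[0,0,0,0]
After op 3 (RCL M3): stack=[18,18,0] mem=[0,0,0,0]
After op 4 (*): stack=[18,0] mem=[0,0,0,0]
After op 5 (*): stack=[0] mem=[0,0,0,0]
After op 6 (STO M1): stack=[empty] mem=[0,0,0,0]
After op 7 (push 8): stack=[8] mem=[0,0,0,0]
After op 8 (pop): stack=[empty] mem=[0,0,0,0]
After op 9 (push 3): stack=[3] mem=[0,0,0,0]
After op 10 (push 18): stack=[3,18] mem=[0,0,0,0]
After op 11 (swap): stack=[18,3] mem=[0,0,0,0]
After op 12 (pop): stack=[18] mem=[0,0,0,0]
After op 13 (push 20): stack=[18,20] mem=[0,0,0,0]
After op 14 (STO M3): stack=[18] mem=[0,0,0,20]
After op 15 (RCL M1): stack=[18,0] mem=[0,0,0,20]
After op 16 (STO M0): stack=[18] mem=[0,0,0,20]
After op 17 (STO M0): stack=[empty] mem=[18,0,0,20]

Answer: (empty)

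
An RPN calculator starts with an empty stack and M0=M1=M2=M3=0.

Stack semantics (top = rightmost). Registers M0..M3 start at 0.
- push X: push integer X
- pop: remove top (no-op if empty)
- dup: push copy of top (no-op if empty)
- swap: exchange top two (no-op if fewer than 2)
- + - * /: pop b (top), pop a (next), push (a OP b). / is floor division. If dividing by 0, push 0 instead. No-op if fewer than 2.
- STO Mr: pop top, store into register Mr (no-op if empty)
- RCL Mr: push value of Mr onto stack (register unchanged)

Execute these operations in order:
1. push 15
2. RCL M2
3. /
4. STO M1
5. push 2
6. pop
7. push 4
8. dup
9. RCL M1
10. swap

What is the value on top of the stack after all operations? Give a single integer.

After op 1 (push 15): stack=[15] mem=[0,0,0,0]
After op 2 (RCL M2): stack=[15,0] mem=[0,0,0,0]
After op 3 (/): stack=[0] mem=[0,0,0,0]
After op 4 (STO M1): stack=[empty] mem=[0,0,0,0]
After op 5 (push 2): stack=[2] mem=[0,0,0,0]
After op 6 (pop): stack=[empty] mem=[0,0,0,0]
After op 7 (push 4): stack=[4] mem=[0,0,0,0]
After op 8 (dup): stack=[4,4] mem=[0,0,0,0]
After op 9 (RCL M1): stack=[4,4,0] mem=[0,0,0,0]
After op 10 (swap): stack=[4,0,4] mem=[0,0,0,0]

Answer: 4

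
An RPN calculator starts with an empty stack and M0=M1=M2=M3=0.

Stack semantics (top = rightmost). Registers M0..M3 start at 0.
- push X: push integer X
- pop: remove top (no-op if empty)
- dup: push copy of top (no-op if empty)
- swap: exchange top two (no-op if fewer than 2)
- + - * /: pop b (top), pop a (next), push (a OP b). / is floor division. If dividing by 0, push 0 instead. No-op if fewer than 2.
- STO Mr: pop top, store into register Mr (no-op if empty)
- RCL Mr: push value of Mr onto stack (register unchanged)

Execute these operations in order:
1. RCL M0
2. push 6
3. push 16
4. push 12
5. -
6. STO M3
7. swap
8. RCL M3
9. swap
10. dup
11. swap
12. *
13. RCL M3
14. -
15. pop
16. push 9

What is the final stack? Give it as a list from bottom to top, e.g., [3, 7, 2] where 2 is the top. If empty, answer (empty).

Answer: [6, 4, 9]

Derivation:
After op 1 (RCL M0): stack=[0] mem=[0,0,0,0]
After op 2 (push 6): stack=[0,6] mem=[0,0,0,0]
After op 3 (push 16): stack=[0,6,16] mem=[0,0,0,0]
After op 4 (push 12): stack=[0,6,16,12] mem=[0,0,0,0]
After op 5 (-): stack=[0,6,4] mem=[0,0,0,0]
After op 6 (STO M3): stack=[0,6] mem=[0,0,0,4]
After op 7 (swap): stack=[6,0] mem=[0,0,0,4]
After op 8 (RCL M3): stack=[6,0,4] mem=[0,0,0,4]
After op 9 (swap): stack=[6,4,0] mem=[0,0,0,4]
After op 10 (dup): stack=[6,4,0,0] mem=[0,0,0,4]
After op 11 (swap): stack=[6,4,0,0] mem=[0,0,0,4]
After op 12 (*): stack=[6,4,0] mem=[0,0,0,4]
After op 13 (RCL M3): stack=[6,4,0,4] mem=[0,0,0,4]
After op 14 (-): stack=[6,4,-4] mem=[0,0,0,4]
After op 15 (pop): stack=[6,4] mem=[0,0,0,4]
After op 16 (push 9): stack=[6,4,9] mem=[0,0,0,4]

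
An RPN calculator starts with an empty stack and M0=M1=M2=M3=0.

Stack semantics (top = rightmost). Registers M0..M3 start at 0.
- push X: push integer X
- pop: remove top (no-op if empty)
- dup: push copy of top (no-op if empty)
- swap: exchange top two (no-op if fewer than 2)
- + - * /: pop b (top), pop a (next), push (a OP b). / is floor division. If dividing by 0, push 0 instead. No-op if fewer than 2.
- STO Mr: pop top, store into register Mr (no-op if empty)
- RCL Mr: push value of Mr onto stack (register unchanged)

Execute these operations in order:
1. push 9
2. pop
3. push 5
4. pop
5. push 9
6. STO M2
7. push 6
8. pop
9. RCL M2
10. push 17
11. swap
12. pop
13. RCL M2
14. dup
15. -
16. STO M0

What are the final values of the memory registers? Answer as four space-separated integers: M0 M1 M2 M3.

After op 1 (push 9): stack=[9] mem=[0,0,0,0]
After op 2 (pop): stack=[empty] mem=[0,0,0,0]
After op 3 (push 5): stack=[5] mem=[0,0,0,0]
After op 4 (pop): stack=[empty] mem=[0,0,0,0]
After op 5 (push 9): stack=[9] mem=[0,0,0,0]
After op 6 (STO M2): stack=[empty] mem=[0,0,9,0]
After op 7 (push 6): stack=[6] mem=[0,0,9,0]
After op 8 (pop): stack=[empty] mem=[0,0,9,0]
After op 9 (RCL M2): stack=[9] mem=[0,0,9,0]
After op 10 (push 17): stack=[9,17] mem=[0,0,9,0]
After op 11 (swap): stack=[17,9] mem=[0,0,9,0]
After op 12 (pop): stack=[17] mem=[0,0,9,0]
After op 13 (RCL M2): stack=[17,9] mem=[0,0,9,0]
After op 14 (dup): stack=[17,9,9] mem=[0,0,9,0]
After op 15 (-): stack=[17,0] mem=[0,0,9,0]
After op 16 (STO M0): stack=[17] mem=[0,0,9,0]

Answer: 0 0 9 0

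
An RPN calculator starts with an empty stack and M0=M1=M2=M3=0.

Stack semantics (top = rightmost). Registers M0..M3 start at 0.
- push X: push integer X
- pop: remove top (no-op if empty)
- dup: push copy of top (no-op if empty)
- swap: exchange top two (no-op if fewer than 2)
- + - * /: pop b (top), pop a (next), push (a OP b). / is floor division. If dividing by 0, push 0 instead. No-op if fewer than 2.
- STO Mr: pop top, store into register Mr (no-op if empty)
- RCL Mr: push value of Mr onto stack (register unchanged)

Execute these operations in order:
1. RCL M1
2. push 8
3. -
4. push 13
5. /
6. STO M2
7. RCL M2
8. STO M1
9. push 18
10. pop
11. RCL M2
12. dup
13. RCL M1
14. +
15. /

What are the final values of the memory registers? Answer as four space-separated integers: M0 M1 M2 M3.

Answer: 0 -1 -1 0

Derivation:
After op 1 (RCL M1): stack=[0] mem=[0,0,0,0]
After op 2 (push 8): stack=[0,8] mem=[0,0,0,0]
After op 3 (-): stack=[-8] mem=[0,0,0,0]
After op 4 (push 13): stack=[-8,13] mem=[0,0,0,0]
After op 5 (/): stack=[-1] mem=[0,0,0,0]
After op 6 (STO M2): stack=[empty] mem=[0,0,-1,0]
After op 7 (RCL M2): stack=[-1] mem=[0,0,-1,0]
After op 8 (STO M1): stack=[empty] mem=[0,-1,-1,0]
After op 9 (push 18): stack=[18] mem=[0,-1,-1,0]
After op 10 (pop): stack=[empty] mem=[0,-1,-1,0]
After op 11 (RCL M2): stack=[-1] mem=[0,-1,-1,0]
After op 12 (dup): stack=[-1,-1] mem=[0,-1,-1,0]
After op 13 (RCL M1): stack=[-1,-1,-1] mem=[0,-1,-1,0]
After op 14 (+): stack=[-1,-2] mem=[0,-1,-1,0]
After op 15 (/): stack=[0] mem=[0,-1,-1,0]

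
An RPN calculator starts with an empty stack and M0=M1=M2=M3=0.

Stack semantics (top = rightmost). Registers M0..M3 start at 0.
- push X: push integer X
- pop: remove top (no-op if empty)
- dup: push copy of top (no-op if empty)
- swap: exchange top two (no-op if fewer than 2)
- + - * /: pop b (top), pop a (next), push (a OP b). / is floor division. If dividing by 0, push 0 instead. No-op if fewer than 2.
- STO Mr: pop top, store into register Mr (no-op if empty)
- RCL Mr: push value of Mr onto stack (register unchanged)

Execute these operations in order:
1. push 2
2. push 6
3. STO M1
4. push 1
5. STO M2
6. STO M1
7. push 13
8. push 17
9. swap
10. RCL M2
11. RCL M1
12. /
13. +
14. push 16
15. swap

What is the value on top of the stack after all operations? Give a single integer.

Answer: 13

Derivation:
After op 1 (push 2): stack=[2] mem=[0,0,0,0]
After op 2 (push 6): stack=[2,6] mem=[0,0,0,0]
After op 3 (STO M1): stack=[2] mem=[0,6,0,0]
After op 4 (push 1): stack=[2,1] mem=[0,6,0,0]
After op 5 (STO M2): stack=[2] mem=[0,6,1,0]
After op 6 (STO M1): stack=[empty] mem=[0,2,1,0]
After op 7 (push 13): stack=[13] mem=[0,2,1,0]
After op 8 (push 17): stack=[13,17] mem=[0,2,1,0]
After op 9 (swap): stack=[17,13] mem=[0,2,1,0]
After op 10 (RCL M2): stack=[17,13,1] mem=[0,2,1,0]
After op 11 (RCL M1): stack=[17,13,1,2] mem=[0,2,1,0]
After op 12 (/): stack=[17,13,0] mem=[0,2,1,0]
After op 13 (+): stack=[17,13] mem=[0,2,1,0]
After op 14 (push 16): stack=[17,13,16] mem=[0,2,1,0]
After op 15 (swap): stack=[17,16,13] mem=[0,2,1,0]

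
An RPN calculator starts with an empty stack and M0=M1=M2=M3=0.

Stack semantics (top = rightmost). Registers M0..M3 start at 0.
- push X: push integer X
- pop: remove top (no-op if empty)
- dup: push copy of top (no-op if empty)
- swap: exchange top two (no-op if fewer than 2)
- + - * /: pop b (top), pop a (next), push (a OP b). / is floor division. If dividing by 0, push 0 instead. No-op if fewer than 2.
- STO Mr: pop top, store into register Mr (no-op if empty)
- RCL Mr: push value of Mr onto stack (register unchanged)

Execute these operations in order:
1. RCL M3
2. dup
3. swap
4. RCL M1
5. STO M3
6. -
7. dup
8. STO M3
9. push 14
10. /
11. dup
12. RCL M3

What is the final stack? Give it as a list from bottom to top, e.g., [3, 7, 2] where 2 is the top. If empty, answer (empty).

After op 1 (RCL M3): stack=[0] mem=[0,0,0,0]
After op 2 (dup): stack=[0,0] mem=[0,0,0,0]
After op 3 (swap): stack=[0,0] mem=[0,0,0,0]
After op 4 (RCL M1): stack=[0,0,0] mem=[0,0,0,0]
After op 5 (STO M3): stack=[0,0] mem=[0,0,0,0]
After op 6 (-): stack=[0] mem=[0,0,0,0]
After op 7 (dup): stack=[0,0] mem=[0,0,0,0]
After op 8 (STO M3): stack=[0] mem=[0,0,0,0]
After op 9 (push 14): stack=[0,14] mem=[0,0,0,0]
After op 10 (/): stack=[0] mem=[0,0,0,0]
After op 11 (dup): stack=[0,0] mem=[0,0,0,0]
After op 12 (RCL M3): stack=[0,0,0] mem=[0,0,0,0]

Answer: [0, 0, 0]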